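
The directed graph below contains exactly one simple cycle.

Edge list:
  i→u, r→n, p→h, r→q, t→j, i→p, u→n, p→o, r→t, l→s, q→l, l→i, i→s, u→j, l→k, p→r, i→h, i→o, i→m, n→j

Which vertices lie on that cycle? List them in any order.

DFS with gray/black marking from i:
i gray
  h gray
  h black
  m gray
  m black
  u gray
    n gray
      j gray
      j black
    n black
    u→j: j black — skip
  u black
  p gray
    r gray
      r→n: n black — skip
      q gray
        l gray
          s gray
          s black
          l→i: i is gray → back edge
Back edge closes the cycle i → p → r → q → l → i; its vertices are {i, l, p, q, r}.

i, l, p, q, r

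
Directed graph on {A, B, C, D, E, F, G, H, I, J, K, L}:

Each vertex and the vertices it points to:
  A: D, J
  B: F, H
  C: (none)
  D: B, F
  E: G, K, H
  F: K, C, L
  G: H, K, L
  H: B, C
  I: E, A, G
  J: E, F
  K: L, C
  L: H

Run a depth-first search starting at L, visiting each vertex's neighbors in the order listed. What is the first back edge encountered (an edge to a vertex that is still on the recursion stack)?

K→L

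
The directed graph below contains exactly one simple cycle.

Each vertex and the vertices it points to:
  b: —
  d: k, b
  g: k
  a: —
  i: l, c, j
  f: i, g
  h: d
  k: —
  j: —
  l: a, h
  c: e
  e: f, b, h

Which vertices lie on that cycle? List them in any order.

c, e, f, i

DFS with gray/black marking from f:
f gray
  i gray
    l gray
      a gray
      a black
      h gray
        d gray
          k gray
          k black
          b gray
          b black
        d black
      h black
    l black
    c gray
      e gray
        e→f: f is gray → back edge
Back edge closes the cycle f → i → c → e → f; its vertices are {c, e, f, i}.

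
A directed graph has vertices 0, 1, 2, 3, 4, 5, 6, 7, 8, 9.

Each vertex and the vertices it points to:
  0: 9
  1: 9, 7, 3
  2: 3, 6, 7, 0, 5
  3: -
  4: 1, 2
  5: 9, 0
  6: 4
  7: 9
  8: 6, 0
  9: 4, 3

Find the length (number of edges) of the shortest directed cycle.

For each vertex v, BFS finds the shortest path from v back to v.
The shortest such closed walk is 6 → 4 → 2 → 6, length 3.

3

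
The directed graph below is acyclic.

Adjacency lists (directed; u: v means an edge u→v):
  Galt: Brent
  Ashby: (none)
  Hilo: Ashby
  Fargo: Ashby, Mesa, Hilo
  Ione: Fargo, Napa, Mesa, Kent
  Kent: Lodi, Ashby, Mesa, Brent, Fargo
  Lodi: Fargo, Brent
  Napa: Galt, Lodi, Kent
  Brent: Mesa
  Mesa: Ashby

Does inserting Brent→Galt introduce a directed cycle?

Yes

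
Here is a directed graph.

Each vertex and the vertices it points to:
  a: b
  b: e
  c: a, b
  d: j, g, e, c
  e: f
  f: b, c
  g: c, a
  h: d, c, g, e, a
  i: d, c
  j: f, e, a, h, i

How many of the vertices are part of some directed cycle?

9

A vertex is on a directed cycle iff it belongs to a strongly connected component of size ≥ 2 (or has a self-loop).
The vertices on cycles are {a, b, c, d, e, f, h, i, j} — 9 in total.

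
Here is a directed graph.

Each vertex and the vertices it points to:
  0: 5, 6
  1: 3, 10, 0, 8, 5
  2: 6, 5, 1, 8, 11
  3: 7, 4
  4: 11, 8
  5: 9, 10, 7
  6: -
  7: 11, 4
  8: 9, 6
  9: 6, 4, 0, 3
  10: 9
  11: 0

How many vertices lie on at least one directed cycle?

9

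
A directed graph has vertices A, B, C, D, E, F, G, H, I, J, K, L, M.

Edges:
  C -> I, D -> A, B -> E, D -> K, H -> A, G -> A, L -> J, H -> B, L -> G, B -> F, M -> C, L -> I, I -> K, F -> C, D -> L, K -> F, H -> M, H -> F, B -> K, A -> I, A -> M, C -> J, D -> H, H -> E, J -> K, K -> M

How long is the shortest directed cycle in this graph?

For each vertex v, BFS finds the shortest path from v back to v.
The shortest such closed walk is F → C → I → K → F, length 4.

4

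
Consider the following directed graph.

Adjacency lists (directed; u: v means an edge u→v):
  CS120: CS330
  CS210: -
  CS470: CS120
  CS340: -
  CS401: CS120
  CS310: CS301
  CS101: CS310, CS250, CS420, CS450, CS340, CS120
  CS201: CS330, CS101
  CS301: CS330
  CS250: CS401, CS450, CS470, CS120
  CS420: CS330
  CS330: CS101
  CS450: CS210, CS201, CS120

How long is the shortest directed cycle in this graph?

3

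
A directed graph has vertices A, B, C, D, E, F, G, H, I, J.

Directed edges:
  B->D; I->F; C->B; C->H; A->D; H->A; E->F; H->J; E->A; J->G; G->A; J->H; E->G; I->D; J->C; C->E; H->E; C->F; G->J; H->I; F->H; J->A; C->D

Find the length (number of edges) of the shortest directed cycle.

For each vertex v, BFS finds the shortest path from v back to v.
The shortest such closed walk is H → J → H, length 2.

2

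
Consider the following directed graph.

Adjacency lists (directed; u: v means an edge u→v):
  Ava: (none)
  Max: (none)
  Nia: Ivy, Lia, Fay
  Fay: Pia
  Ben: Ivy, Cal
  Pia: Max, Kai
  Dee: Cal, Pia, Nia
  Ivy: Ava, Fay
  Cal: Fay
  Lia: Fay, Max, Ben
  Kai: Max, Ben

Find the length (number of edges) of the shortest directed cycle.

For each vertex v, BFS finds the shortest path from v back to v.
The shortest such closed walk is Ivy → Fay → Pia → Kai → Ben → Ivy, length 5.

5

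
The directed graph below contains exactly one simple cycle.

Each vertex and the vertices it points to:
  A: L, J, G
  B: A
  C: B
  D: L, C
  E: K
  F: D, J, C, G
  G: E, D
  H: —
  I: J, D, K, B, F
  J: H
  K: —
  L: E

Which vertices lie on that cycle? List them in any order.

DFS with gray/black marking from B:
B gray
  A gray
    L gray
      E gray
        K gray
        K black
      E black
    L black
    J gray
      H gray
      H black
    J black
    G gray
      G→E: E black — skip
      D gray
        D→L: L black — skip
        C gray
          C→B: B is gray → back edge
Back edge closes the cycle B → A → G → D → C → B; its vertices are {A, B, C, D, G}.

A, B, C, D, G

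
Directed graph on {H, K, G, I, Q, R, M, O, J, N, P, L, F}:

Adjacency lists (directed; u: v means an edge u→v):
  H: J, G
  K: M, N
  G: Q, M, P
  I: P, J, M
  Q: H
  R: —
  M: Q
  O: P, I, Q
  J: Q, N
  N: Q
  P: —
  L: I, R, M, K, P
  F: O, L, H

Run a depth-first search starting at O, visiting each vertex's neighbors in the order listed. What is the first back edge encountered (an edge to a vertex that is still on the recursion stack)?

DFS from O (visiting each vertex's neighbors in the order listed); mark gray on enter, black on exit:
O gray
  P gray
  P black
  I gray
    I→P: P black — skip
    J gray
      Q gray
        H gray
          H→J: J is gray → back edge
First back edge: H → J.

H->J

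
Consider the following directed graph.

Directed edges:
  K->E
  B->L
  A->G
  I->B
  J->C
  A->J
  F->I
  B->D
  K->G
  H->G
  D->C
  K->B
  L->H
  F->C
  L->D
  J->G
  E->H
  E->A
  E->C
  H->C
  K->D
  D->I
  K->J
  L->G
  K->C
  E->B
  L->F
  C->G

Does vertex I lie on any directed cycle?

Yes

I is on a cycle iff I can reach itself via ≥1 edge.
I → B → D → I — yes.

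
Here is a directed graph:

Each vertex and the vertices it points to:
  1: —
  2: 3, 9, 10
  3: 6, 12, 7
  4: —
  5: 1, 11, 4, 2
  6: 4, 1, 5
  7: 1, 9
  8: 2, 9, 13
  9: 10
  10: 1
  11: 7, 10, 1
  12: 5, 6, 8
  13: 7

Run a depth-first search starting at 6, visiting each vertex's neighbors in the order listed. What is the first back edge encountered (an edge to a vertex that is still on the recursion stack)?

3->6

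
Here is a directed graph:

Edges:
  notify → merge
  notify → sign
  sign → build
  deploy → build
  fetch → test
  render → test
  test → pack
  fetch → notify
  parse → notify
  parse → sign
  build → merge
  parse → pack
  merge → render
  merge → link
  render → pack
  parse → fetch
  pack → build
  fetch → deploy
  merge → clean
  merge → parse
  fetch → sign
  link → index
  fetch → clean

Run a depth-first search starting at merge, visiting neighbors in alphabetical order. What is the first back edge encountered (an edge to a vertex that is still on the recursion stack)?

DFS from merge (visiting neighbors in alphabetical order); mark gray on enter, black on exit:
merge gray
  clean gray
  clean black
  link gray
    index gray
    index black
  link black
  parse gray
    fetch gray
      fetch→clean: clean black — skip
      deploy gray
        build gray
          build→merge: merge is gray → back edge
First back edge: build → merge.

build→merge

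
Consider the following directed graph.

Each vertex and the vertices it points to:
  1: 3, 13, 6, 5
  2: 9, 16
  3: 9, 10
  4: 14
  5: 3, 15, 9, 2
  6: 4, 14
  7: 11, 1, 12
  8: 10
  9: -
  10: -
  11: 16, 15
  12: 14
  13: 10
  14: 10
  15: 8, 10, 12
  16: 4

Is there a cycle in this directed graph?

No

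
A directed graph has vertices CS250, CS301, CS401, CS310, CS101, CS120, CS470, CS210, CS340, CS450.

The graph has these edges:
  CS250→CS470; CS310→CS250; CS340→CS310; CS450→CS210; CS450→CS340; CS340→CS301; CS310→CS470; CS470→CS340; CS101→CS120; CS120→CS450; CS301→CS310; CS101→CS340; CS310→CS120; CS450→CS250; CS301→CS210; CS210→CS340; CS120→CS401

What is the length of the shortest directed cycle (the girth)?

3

For each vertex v, BFS finds the shortest path from v back to v.
The shortest such closed walk is CS340 → CS310 → CS470 → CS340, length 3.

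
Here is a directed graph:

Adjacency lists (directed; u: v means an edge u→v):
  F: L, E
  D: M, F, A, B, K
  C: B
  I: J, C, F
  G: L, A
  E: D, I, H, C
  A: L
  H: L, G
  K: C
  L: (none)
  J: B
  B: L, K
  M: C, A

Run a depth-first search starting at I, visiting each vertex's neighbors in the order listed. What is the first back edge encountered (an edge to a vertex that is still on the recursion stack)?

DFS from I (visiting each vertex's neighbors in the order listed); mark gray on enter, black on exit:
I gray
  J gray
    B gray
      L gray
      L black
      K gray
        C gray
          C→B: B is gray → back edge
First back edge: C → B.

C→B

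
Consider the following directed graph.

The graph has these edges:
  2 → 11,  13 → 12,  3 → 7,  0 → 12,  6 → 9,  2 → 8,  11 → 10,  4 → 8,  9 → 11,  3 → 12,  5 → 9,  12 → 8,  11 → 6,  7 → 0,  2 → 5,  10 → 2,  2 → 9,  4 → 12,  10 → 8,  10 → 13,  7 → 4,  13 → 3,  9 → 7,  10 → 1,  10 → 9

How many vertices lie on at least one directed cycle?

A vertex is on a directed cycle iff it belongs to a strongly connected component of size ≥ 2 (or has a self-loop).
The vertices on cycles are {2, 5, 6, 9, 10, 11} — 6 in total.

6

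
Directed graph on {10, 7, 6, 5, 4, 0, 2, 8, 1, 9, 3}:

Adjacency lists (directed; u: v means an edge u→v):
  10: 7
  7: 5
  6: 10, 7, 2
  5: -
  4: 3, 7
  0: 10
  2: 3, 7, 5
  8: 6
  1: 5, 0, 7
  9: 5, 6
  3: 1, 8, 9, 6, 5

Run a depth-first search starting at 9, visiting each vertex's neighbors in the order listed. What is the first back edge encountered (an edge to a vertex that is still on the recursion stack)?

DFS from 9 (visiting each vertex's neighbors in the order listed); mark gray on enter, black on exit:
9 gray
  5 gray
  5 black
  6 gray
    10 gray
      7 gray
        7→5: 5 black — skip
      7 black
    10 black
    6→7: 7 black — skip
    2 gray
      3 gray
        1 gray
          1→5: 5 black — skip
          0 gray
            0→10: 10 black — skip
          0 black
          1→7: 7 black — skip
        1 black
        8 gray
          8→6: 6 is gray → back edge
First back edge: 8 → 6.

8->6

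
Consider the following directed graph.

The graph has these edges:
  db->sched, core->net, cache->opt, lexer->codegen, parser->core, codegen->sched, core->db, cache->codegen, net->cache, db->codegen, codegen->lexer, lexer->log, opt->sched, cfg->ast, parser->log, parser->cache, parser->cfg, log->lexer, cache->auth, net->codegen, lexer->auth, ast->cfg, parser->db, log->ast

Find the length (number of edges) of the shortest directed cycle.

For each vertex v, BFS finds the shortest path from v back to v.
The shortest such closed walk is log → lexer → log, length 2.

2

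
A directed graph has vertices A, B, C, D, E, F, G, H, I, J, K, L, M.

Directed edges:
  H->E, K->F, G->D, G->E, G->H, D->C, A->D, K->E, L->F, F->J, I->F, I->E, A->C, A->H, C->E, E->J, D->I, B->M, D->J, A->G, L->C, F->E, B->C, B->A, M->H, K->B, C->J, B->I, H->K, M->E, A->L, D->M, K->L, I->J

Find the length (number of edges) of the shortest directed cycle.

4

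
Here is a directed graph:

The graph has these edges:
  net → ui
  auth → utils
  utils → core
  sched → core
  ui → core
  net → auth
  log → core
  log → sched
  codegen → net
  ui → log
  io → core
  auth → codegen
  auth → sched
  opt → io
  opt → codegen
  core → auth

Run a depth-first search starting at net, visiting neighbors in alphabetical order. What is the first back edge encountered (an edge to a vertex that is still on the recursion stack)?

codegen→net

DFS from net (visiting neighbors in alphabetical order); mark gray on enter, black on exit:
net gray
  auth gray
    codegen gray
      codegen→net: net is gray → back edge
First back edge: codegen → net.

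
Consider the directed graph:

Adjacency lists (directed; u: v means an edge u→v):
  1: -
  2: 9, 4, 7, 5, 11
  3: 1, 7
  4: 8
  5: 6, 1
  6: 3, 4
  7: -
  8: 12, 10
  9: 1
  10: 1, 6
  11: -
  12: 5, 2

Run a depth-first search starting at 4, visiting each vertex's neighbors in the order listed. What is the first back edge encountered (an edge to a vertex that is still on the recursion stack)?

DFS from 4 (visiting each vertex's neighbors in the order listed); mark gray on enter, black on exit:
4 gray
  8 gray
    12 gray
      5 gray
        6 gray
          3 gray
            1 gray
            1 black
            7 gray
            7 black
          3 black
          6→4: 4 is gray → back edge
First back edge: 6 → 4.

6->4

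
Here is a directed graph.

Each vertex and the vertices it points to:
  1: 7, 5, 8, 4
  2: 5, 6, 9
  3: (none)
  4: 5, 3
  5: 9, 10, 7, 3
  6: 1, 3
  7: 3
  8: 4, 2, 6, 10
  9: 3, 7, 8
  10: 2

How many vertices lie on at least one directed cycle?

A vertex is on a directed cycle iff it belongs to a strongly connected component of size ≥ 2 (or has a self-loop).
The vertices on cycles are {1, 2, 4, 5, 6, 8, 9, 10} — 8 in total.

8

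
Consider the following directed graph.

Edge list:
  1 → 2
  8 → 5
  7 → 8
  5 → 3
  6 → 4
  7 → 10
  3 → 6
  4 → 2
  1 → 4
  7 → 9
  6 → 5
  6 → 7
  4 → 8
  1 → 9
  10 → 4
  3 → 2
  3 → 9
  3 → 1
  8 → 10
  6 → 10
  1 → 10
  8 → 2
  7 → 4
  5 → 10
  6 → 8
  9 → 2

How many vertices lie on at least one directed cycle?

8

A vertex is on a directed cycle iff it belongs to a strongly connected component of size ≥ 2 (or has a self-loop).
The vertices on cycles are {1, 3, 4, 5, 6, 7, 8, 10} — 8 in total.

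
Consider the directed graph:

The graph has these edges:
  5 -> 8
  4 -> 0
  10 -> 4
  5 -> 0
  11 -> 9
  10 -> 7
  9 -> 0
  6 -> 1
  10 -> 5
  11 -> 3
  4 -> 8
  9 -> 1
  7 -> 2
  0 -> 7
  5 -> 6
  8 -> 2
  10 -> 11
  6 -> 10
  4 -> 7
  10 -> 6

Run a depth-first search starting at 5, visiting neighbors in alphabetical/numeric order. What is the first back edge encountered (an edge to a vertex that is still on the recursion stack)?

10->5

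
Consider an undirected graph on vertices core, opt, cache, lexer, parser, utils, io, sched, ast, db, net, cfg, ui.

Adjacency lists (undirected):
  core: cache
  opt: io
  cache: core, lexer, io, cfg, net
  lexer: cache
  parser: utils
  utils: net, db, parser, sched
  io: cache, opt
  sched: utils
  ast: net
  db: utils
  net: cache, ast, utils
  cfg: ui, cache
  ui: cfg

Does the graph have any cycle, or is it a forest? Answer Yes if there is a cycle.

No

DFS, tracking each vertex's parent; an edge to a visited non-parent vertex closes a cycle.
Start from lexer:
visit lexer (parent –)
  visit cache (parent lexer)
    visit core (parent cache)
      core–cache: parent, skip
    cache–lexer: parent, skip
    visit io (parent cache)
      io–cache: parent, skip
      visit opt (parent io)
        opt–io: parent, skip
    visit cfg (parent cache)
      visit ui (parent cfg)
        ui–cfg: parent, skip
      cfg–cache: parent, skip
    visit net (parent cache)
      net–cache: parent, skip
      visit ast (parent net)
        ast–net: parent, skip
      visit utils (parent net)
        utils–net: parent, skip
        visit db (parent utils)
          db–utils: parent, skip
        visit parser (parent utils)
          parser–utils: parent, skip
        visit sched (parent utils)
          sched–utils: parent, skip
No non-parent visited neighbor found — the graph is a forest.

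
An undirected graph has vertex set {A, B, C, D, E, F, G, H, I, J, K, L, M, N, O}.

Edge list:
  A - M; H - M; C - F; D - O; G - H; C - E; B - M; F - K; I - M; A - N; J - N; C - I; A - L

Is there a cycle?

No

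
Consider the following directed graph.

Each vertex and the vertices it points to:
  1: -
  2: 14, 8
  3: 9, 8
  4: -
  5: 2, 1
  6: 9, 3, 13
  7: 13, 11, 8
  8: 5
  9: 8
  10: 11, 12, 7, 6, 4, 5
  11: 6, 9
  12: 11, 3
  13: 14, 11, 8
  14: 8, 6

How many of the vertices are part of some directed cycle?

A vertex is on a directed cycle iff it belongs to a strongly connected component of size ≥ 2 (or has a self-loop).
The vertices on cycles are {2, 3, 5, 6, 8, 9, 11, 13, 14} — 9 in total.

9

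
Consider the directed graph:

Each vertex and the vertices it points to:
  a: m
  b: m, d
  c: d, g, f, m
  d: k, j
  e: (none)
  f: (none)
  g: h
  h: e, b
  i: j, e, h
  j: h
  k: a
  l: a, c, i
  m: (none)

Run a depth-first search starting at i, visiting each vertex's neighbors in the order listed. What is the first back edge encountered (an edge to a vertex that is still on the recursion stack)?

d→j

DFS from i (visiting each vertex's neighbors in the order listed); mark gray on enter, black on exit:
i gray
  j gray
    h gray
      e gray
      e black
      b gray
        m gray
        m black
        d gray
          k gray
            a gray
              a→m: m black — skip
            a black
          k black
          d→j: j is gray → back edge
First back edge: d → j.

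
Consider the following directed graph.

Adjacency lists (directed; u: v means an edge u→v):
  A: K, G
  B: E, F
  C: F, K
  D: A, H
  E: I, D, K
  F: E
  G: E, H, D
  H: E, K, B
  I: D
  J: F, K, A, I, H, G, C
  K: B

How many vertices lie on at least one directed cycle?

9

A vertex is on a directed cycle iff it belongs to a strongly connected component of size ≥ 2 (or has a self-loop).
The vertices on cycles are {A, B, D, E, F, G, H, I, K} — 9 in total.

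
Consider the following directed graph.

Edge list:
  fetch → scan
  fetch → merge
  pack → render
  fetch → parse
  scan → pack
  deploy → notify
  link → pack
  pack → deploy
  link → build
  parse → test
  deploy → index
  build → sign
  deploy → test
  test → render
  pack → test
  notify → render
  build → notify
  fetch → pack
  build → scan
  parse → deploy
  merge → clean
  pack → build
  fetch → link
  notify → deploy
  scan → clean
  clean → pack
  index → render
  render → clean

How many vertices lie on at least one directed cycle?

9

A vertex is on a directed cycle iff it belongs to a strongly connected component of size ≥ 2 (or has a self-loop).
The vertices on cycles are {pack, scan, test, build, clean, index, deploy, notify, render} — 9 in total.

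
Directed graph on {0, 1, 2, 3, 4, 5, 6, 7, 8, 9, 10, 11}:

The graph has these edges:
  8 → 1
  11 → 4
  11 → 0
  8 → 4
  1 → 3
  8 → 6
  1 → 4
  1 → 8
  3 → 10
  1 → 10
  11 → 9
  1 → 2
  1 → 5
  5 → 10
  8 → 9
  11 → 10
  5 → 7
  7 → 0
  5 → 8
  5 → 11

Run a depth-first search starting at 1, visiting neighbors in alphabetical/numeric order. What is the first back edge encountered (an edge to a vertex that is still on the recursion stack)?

DFS from 1 (visiting neighbors in alphabetical/numeric order); mark gray on enter, black on exit:
1 gray
  2 gray
  2 black
  3 gray
    10 gray
    10 black
  3 black
  4 gray
  4 black
  5 gray
    7 gray
      0 gray
      0 black
    7 black
    8 gray
      8→1: 1 is gray → back edge
First back edge: 8 → 1.

8→1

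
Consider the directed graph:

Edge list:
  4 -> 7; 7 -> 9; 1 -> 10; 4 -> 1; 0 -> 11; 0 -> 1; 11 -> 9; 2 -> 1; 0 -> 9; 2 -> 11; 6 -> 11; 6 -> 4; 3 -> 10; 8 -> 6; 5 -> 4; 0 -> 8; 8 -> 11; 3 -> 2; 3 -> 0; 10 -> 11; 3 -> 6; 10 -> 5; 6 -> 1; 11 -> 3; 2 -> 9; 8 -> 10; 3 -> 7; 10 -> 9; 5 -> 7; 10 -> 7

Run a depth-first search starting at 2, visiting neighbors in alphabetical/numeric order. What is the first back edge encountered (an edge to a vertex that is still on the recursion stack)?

4→1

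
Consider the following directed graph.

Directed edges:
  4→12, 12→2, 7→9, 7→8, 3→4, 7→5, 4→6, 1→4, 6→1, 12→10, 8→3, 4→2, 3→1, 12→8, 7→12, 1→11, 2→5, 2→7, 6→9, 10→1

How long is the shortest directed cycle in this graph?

For each vertex v, BFS finds the shortest path from v back to v.
The shortest such closed walk is 4 → 6 → 1 → 4, length 3.

3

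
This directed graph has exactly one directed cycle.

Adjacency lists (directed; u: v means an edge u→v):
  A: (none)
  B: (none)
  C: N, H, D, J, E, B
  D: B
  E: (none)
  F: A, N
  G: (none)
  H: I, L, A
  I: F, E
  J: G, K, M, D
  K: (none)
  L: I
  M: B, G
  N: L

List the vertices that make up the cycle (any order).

DFS with gray/black marking from N:
N gray
  L gray
    I gray
      F gray
        A gray
        A black
        F→N: N is gray → back edge
Back edge closes the cycle N → L → I → F → N; its vertices are {F, I, L, N}.

F, I, L, N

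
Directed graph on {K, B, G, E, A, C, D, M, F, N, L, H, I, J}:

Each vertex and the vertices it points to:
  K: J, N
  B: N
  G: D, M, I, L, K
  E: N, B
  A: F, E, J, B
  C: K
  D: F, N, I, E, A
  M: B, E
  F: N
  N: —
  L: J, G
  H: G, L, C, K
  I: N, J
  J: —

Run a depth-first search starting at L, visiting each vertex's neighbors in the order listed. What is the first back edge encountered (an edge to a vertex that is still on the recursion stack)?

G→L

DFS from L (visiting each vertex's neighbors in the order listed); mark gray on enter, black on exit:
L gray
  J gray
  J black
  G gray
    D gray
      F gray
        N gray
        N black
      F black
      D→N: N black — skip
      I gray
        I→N: N black — skip
        I→J: J black — skip
      I black
      E gray
        E→N: N black — skip
        B gray
          B→N: N black — skip
        B black
      E black
      A gray
        A→F: F black — skip
        A→E: E black — skip
        A→J: J black — skip
        A→B: B black — skip
      A black
    D black
    M gray
      M→B: B black — skip
      M→E: E black — skip
    M black
    G→I: I black — skip
    G→L: L is gray → back edge
First back edge: G → L.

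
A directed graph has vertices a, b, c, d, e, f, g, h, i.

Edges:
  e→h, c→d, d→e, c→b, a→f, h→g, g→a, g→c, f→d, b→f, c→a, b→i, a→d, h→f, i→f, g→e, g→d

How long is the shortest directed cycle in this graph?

For each vertex v, BFS finds the shortest path from v back to v.
The shortest such closed walk is g → e → h → g, length 3.

3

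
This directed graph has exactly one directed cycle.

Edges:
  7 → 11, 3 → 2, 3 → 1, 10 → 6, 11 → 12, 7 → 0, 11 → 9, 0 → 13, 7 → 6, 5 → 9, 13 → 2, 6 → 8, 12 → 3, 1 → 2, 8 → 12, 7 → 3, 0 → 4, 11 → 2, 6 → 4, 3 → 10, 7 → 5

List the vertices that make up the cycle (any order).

DFS with gray/black marking from 3:
3 gray
  10 gray
    6 gray
      8 gray
        12 gray
          12→3: 3 is gray → back edge
Back edge closes the cycle 3 → 10 → 6 → 8 → 12 → 3; its vertices are {3, 6, 8, 10, 12}.

3, 6, 8, 10, 12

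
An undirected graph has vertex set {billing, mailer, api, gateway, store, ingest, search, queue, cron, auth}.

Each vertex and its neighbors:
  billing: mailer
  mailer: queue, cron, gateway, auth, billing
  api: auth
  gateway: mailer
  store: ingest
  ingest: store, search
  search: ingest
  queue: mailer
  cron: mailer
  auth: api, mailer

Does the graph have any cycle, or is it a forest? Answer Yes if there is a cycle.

No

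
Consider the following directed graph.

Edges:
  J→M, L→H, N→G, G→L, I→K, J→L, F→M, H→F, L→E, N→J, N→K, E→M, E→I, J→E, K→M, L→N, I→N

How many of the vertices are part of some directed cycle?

6

A vertex is on a directed cycle iff it belongs to a strongly connected component of size ≥ 2 (or has a self-loop).
The vertices on cycles are {E, G, I, J, L, N} — 6 in total.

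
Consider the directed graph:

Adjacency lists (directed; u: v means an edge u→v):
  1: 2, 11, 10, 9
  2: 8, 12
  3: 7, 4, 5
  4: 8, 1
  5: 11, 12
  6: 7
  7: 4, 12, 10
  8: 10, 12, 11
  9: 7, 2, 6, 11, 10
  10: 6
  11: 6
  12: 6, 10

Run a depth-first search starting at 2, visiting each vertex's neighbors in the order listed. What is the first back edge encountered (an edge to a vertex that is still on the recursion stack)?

DFS from 2 (visiting each vertex's neighbors in the order listed); mark gray on enter, black on exit:
2 gray
  8 gray
    10 gray
      6 gray
        7 gray
          4 gray
            4→8: 8 is gray → back edge
First back edge: 4 → 8.

4→8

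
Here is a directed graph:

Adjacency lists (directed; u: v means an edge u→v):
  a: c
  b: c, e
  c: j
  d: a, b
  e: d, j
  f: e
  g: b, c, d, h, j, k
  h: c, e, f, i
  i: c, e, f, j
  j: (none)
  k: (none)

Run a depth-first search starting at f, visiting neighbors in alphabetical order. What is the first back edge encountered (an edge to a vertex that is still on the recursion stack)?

b->e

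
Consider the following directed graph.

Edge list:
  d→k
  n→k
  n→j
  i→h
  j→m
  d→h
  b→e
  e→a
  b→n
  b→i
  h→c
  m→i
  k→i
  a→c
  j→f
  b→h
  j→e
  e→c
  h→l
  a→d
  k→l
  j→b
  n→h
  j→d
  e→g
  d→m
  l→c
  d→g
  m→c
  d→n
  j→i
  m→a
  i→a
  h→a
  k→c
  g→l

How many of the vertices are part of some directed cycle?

A vertex is on a directed cycle iff it belongs to a strongly connected component of size ≥ 2 (or has a self-loop).
The vertices on cycles are {a, b, d, e, h, i, j, k, m, n} — 10 in total.

10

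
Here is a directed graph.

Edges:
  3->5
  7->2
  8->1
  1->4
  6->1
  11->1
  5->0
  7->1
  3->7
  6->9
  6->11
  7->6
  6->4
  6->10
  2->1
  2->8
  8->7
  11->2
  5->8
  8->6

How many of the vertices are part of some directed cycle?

A vertex is on a directed cycle iff it belongs to a strongly connected component of size ≥ 2 (or has a self-loop).
The vertices on cycles are {2, 6, 7, 8, 11} — 5 in total.

5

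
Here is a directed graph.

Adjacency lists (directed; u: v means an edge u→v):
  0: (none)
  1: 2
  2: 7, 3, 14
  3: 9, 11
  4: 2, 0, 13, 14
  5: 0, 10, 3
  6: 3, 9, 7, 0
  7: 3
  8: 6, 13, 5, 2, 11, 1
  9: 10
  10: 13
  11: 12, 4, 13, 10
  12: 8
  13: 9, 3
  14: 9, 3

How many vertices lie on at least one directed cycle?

14

A vertex is on a directed cycle iff it belongs to a strongly connected component of size ≥ 2 (or has a self-loop).
The vertices on cycles are {1, 2, 3, 4, 5, 6, 7, 8, 9, 10, 11, 12, 13, 14} — 14 in total.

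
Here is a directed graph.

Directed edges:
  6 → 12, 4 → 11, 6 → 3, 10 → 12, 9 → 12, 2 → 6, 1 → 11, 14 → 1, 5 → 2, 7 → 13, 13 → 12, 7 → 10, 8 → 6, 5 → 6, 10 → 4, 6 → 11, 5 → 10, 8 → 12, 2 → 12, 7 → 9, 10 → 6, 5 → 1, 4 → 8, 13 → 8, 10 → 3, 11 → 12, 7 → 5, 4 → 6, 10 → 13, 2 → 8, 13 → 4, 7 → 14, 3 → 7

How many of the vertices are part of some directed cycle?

9

A vertex is on a directed cycle iff it belongs to a strongly connected component of size ≥ 2 (or has a self-loop).
The vertices on cycles are {2, 3, 4, 5, 6, 7, 8, 10, 13} — 9 in total.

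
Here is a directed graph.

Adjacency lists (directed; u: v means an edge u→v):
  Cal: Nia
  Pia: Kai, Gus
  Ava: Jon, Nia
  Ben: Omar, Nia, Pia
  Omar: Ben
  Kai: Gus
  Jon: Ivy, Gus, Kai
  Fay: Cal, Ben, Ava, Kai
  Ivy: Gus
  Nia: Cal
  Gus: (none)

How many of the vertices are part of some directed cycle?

4

A vertex is on a directed cycle iff it belongs to a strongly connected component of size ≥ 2 (or has a self-loop).
The vertices on cycles are {Ben, Cal, Nia, Omar} — 4 in total.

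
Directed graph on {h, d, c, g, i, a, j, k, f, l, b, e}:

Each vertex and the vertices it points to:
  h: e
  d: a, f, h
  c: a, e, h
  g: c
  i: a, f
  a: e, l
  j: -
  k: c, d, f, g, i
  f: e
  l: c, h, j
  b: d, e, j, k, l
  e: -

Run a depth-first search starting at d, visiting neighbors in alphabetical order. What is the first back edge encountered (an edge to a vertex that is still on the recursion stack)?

DFS from d (visiting neighbors in alphabetical order); mark gray on enter, black on exit:
d gray
  a gray
    e gray
    e black
    l gray
      c gray
        c→a: a is gray → back edge
First back edge: c → a.

c→a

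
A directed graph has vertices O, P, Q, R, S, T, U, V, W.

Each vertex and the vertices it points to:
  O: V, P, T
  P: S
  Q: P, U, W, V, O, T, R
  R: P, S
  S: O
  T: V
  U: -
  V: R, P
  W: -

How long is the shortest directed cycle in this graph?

3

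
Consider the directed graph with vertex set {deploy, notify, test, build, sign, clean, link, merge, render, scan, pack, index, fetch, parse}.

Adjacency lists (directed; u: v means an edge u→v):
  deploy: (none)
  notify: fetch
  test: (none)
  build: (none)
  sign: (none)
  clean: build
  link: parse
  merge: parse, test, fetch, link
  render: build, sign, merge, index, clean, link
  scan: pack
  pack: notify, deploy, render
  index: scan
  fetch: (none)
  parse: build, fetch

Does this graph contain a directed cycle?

DFS with white/gray/black marking, starting from index:
index gray
  scan gray
    pack gray
      notify gray
        fetch gray
        fetch black
      notify black
      deploy gray
      deploy black
      render gray
        build gray
        build black
        sign gray
        sign black
        merge gray
          parse gray
            parse→build: build black — skip
            parse→fetch: fetch black — skip
          parse black
          test gray
          test black
          merge→fetch: fetch black — skip
          link gray
            link→parse: parse black — skip
          link black
        merge black
        render→index: index is gray → back edge
Back edge found, so a cycle exists: index → scan → pack → render → index.

Yes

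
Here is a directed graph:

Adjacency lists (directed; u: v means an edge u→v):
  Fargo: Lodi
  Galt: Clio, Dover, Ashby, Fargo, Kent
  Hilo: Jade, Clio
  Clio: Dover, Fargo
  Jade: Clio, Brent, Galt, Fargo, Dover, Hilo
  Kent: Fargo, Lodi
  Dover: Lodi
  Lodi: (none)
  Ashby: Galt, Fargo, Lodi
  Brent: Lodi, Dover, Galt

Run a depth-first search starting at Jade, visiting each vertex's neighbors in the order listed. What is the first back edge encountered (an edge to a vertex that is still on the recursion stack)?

Ashby->Galt

DFS from Jade (visiting each vertex's neighbors in the order listed); mark gray on enter, black on exit:
Jade gray
  Clio gray
    Dover gray
      Lodi gray
      Lodi black
    Dover black
    Fargo gray
      Fargo→Lodi: Lodi black — skip
    Fargo black
  Clio black
  Brent gray
    Brent→Lodi: Lodi black — skip
    Brent→Dover: Dover black — skip
    Galt gray
      Galt→Clio: Clio black — skip
      Galt→Dover: Dover black — skip
      Ashby gray
        Ashby→Galt: Galt is gray → back edge
First back edge: Ashby → Galt.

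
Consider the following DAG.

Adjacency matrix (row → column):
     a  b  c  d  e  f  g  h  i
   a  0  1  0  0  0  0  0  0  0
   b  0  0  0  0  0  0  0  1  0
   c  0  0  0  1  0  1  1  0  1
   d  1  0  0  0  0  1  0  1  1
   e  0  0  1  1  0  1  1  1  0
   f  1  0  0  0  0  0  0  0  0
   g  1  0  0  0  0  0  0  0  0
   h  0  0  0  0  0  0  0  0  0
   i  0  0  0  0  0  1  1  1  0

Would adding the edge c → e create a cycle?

Adding c→e creates a cycle iff e can already reach c.
Path from e: e → c.
So e → … → c → e is a cycle.

Yes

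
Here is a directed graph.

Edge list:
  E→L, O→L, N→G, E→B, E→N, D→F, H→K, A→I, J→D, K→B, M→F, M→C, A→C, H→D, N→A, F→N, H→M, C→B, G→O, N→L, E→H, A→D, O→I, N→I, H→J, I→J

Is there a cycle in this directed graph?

Yes

DFS with white/gray/black marking, starting from I:
I gray
  J gray
    D gray
      F gray
        N gray
          N→I: I is gray → back edge
Back edge found, so a cycle exists: I → J → D → F → N → I.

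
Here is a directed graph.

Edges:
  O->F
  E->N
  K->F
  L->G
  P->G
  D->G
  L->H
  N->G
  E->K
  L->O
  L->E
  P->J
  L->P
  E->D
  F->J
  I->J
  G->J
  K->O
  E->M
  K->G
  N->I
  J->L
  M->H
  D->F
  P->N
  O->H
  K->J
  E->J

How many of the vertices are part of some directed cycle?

11

A vertex is on a directed cycle iff it belongs to a strongly connected component of size ≥ 2 (or has a self-loop).
The vertices on cycles are {D, E, F, G, I, J, K, L, N, O, P} — 11 in total.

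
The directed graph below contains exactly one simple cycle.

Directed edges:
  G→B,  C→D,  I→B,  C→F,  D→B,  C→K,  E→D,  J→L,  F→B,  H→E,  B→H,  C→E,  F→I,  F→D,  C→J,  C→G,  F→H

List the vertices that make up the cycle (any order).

DFS with gray/black marking from D:
D gray
  B gray
    H gray
      E gray
        E→D: D is gray → back edge
Back edge closes the cycle D → B → H → E → D; its vertices are {B, D, E, H}.

B, D, E, H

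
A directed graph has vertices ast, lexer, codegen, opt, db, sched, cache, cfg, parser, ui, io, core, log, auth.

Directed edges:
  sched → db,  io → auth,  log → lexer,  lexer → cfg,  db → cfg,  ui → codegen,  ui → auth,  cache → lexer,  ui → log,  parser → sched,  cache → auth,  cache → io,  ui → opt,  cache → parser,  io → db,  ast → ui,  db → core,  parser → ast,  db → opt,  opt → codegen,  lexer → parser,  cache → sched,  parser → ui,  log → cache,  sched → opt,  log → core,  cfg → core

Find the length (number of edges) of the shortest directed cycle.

For each vertex v, BFS finds the shortest path from v back to v.
The shortest such closed walk is cache → parser → ui → log → cache, length 4.

4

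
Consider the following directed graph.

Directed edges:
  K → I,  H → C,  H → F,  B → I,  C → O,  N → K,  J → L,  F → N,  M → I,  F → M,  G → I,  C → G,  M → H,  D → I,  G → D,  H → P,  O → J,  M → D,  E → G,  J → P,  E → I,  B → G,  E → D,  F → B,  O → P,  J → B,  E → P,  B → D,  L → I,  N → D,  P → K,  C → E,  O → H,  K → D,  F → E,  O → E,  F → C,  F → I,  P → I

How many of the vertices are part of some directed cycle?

5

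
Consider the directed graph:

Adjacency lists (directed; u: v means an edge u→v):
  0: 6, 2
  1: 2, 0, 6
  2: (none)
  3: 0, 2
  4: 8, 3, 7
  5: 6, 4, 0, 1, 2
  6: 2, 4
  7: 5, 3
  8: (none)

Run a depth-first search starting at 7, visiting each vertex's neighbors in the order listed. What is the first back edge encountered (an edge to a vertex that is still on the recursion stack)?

DFS from 7 (visiting each vertex's neighbors in the order listed); mark gray on enter, black on exit:
7 gray
  5 gray
    6 gray
      2 gray
      2 black
      4 gray
        8 gray
        8 black
        3 gray
          0 gray
            0→6: 6 is gray → back edge
First back edge: 0 → 6.

0→6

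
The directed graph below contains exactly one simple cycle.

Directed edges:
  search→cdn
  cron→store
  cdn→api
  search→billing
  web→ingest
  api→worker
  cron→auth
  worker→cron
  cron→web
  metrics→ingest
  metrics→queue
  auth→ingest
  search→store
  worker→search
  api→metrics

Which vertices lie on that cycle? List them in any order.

api, cdn, search, worker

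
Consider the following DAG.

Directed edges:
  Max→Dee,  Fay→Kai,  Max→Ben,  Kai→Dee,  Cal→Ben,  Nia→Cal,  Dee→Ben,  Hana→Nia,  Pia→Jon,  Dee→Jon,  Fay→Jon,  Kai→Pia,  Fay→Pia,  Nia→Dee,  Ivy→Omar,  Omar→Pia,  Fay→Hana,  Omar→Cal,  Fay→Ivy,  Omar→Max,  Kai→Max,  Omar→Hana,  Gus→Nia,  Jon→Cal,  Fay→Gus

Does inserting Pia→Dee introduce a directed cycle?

No

Adding Pia→Dee creates a cycle iff Dee can already reach Pia.
Explore from Dee: no path reaches Pia. The graph stays acyclic.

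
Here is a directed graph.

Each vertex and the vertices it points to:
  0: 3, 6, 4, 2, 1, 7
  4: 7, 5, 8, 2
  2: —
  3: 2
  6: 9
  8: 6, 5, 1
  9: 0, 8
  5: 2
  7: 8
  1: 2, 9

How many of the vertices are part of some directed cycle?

7

A vertex is on a directed cycle iff it belongs to a strongly connected component of size ≥ 2 (or has a self-loop).
The vertices on cycles are {0, 1, 4, 6, 7, 8, 9} — 7 in total.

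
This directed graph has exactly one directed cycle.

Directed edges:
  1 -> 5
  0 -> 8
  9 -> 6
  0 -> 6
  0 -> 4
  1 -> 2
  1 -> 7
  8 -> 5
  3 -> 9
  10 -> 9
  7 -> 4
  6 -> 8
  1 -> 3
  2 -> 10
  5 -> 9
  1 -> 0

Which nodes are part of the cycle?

DFS with gray/black marking from 6:
6 gray
  8 gray
    5 gray
      9 gray
        9→6: 6 is gray → back edge
Back edge closes the cycle 6 → 8 → 5 → 9 → 6; its vertices are {5, 6, 8, 9}.

5, 6, 8, 9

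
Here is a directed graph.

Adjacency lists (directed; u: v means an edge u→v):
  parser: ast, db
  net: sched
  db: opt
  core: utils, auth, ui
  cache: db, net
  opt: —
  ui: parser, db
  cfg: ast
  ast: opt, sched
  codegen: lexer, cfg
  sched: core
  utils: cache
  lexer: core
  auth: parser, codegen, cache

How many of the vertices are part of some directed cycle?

A vertex is on a directed cycle iff it belongs to a strongly connected component of size ≥ 2 (or has a self-loop).
The vertices on cycles are {ui, ast, cfg, net, auth, core, cache, lexer, sched, utils, parser, codegen} — 12 in total.

12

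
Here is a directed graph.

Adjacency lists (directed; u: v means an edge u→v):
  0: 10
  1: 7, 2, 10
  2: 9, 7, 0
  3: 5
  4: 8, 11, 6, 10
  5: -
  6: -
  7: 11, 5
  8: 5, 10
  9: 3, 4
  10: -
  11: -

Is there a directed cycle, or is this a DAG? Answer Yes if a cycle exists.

No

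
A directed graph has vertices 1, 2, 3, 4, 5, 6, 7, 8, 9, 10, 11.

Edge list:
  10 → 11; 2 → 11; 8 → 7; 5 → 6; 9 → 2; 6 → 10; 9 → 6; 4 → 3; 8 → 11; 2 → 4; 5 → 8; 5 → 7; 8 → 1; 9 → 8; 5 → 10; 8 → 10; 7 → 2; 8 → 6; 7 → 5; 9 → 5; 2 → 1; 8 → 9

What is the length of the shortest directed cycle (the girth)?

For each vertex v, BFS finds the shortest path from v back to v.
The shortest such closed walk is 9 → 8 → 9, length 2.

2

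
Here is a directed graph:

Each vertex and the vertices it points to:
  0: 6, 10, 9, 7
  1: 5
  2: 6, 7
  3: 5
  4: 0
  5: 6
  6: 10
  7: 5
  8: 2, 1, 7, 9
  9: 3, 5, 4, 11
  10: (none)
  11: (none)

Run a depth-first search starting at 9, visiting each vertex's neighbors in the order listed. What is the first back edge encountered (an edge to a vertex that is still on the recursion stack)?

0->9

DFS from 9 (visiting each vertex's neighbors in the order listed); mark gray on enter, black on exit:
9 gray
  3 gray
    5 gray
      6 gray
        10 gray
        10 black
      6 black
    5 black
  3 black
  9→5: 5 black — skip
  4 gray
    0 gray
      0→6: 6 black — skip
      0→10: 10 black — skip
      0→9: 9 is gray → back edge
First back edge: 0 → 9.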